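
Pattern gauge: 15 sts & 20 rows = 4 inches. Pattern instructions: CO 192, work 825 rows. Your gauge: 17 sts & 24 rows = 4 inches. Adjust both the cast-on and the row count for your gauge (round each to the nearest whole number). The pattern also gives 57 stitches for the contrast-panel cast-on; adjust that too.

Stitches: 192 × 17/15 = 217.60 → 218.
Rows: 825 × 24/20 = 990.00 → 990.
contrast-panel cast-on: 57 × 17/15 = 64.60 → 65.

Cast on 218 stitches; work 990 rows; contrast-panel cast-on 65 stitches.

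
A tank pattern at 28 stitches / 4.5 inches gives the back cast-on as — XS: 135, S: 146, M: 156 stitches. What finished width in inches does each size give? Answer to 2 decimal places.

XS 21.70 inches; S 23.46 inches; M 25.07 inches.

28/4.5 = 6.222 sts per in.
XS: 135 / 6.222 = 21.696 → 21.70 in.
S: 146 / 6.222 = 23.464 → 23.46 in.
M: 156 / 6.222 = 25.071 → 25.07 in.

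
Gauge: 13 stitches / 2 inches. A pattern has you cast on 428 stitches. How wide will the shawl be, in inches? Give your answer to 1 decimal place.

13 stitches / 2 inch = 6.5 stitches per inch.
428 / 6.5 = 65.85 inches.

65.8 inches.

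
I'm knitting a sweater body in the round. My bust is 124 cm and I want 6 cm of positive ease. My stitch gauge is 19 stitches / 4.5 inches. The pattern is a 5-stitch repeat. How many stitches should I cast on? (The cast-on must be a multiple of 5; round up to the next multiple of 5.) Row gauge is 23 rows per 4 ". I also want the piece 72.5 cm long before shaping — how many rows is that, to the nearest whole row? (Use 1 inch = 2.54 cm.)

Cast on 220 stitches; work 164 rows.

Finished = 124 + 6 = 130 cm.
130 cm × 1/2.54 = 51.18 inches.
19/4.5 = 4.222 sts per in; 51.18 × 4.222 = 216.10 sts.
Next multiple of 5 → 220.
72.5 cm = 28.54 inches; × 5.75 = 164.12 → 164 rows.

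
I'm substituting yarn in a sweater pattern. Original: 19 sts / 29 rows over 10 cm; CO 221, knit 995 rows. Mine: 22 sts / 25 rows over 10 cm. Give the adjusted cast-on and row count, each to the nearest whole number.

Cast on 256 stitches; work 858 rows.

Stitches: 221 × 22/19 = 255.89 → 256.
Rows: 995 × 25/29 = 857.76 → 858.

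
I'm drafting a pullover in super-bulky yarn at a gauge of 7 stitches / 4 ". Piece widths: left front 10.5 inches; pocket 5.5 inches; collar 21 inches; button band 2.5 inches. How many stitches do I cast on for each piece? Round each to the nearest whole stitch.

Rate = 7/4 = 1.75 sts per in.
left front: 10.5 × 1.75 = 18.38 → 18.
pocket: 5.5 × 1.75 = 9.62 → 10.
collar: 21 × 1.75 = 36.75 → 37.
button band: 2.5 × 1.75 = 4.38 → 4.

left front 18; pocket 10; collar 37; button band 4.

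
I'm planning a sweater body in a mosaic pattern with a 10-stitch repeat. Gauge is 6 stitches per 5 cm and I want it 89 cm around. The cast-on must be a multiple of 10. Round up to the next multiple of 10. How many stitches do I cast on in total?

110 stitches.

6 / 5 = 1.2 sts per cm.
89 × 1.2 = 106.80 sts.
Next multiple of 10: 110.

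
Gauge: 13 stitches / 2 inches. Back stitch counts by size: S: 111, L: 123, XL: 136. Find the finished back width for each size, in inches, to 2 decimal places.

S 17.08 inches; L 18.92 inches; XL 20.92 inches.

13/2 = 6.5 sts per in.
S: 111 / 6.5 = 17.077 → 17.08 in.
L: 123 / 6.5 = 18.923 → 18.92 in.
XL: 136 / 6.5 = 20.923 → 20.92 in.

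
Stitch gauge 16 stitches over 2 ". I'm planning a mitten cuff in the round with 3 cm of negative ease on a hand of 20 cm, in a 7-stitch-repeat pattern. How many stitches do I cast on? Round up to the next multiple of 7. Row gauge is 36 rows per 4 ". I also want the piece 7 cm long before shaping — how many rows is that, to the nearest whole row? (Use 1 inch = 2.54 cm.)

Cast on 56 stitches; work 25 rows.

Finished = 20 − 3 = 17 cm.
17 cm × 1/2.54 = 6.69 inches.
16/2 = 8 sts per in; 6.69 × 8 = 53.54 sts.
Next multiple of 7 → 56.
7 cm = 2.76 inches; × 9 = 24.80 → 25 rows.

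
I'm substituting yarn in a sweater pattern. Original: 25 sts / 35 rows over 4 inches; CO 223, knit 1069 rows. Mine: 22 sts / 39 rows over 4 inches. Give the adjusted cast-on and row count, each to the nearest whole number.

Cast on 196 stitches; work 1191 rows.

Stitches: 223 × 22/25 = 196.24 → 196.
Rows: 1069 × 39/35 = 1191.17 → 1191.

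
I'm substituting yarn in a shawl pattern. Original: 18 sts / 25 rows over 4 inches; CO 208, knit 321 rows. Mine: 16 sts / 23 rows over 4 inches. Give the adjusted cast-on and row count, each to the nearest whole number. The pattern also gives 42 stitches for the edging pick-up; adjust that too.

Cast on 185 stitches; work 295 rows; edging pick-up 37 stitches.

Stitches: 208 × 16/18 = 184.89 → 185.
Rows: 321 × 23/25 = 295.32 → 295.
edging pick-up: 42 × 16/18 = 37.33 → 37.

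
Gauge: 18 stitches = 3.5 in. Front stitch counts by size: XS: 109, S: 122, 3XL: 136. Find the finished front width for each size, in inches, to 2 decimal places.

XS 21.19 inches; S 23.72 inches; 3XL 26.44 inches.

18/3.5 = 5.143 sts per in.
XS: 109 / 5.143 = 21.194 → 21.19 in.
S: 122 / 5.143 = 23.722 → 23.72 in.
3XL: 136 / 5.143 = 26.444 → 26.44 in.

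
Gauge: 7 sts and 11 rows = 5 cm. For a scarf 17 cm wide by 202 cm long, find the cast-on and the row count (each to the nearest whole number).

Cast on 24 stitches and work 444 rows.

Stitch gauge = 7/5 = 1.4 sts/cm; 17 × 1.4 = 23.80 → 24 sts.
Row gauge = 11/5 = 2.2 rows/cm; 202 × 2.2 = 444.40 → 444 rows.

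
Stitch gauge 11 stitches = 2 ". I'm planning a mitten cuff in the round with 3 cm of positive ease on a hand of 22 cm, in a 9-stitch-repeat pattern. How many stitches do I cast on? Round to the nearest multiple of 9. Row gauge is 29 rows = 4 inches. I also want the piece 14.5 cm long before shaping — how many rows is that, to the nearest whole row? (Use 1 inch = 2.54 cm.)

Finished = 22 + 3 = 25 cm.
25 cm × 1/2.54 = 9.84 inches.
11/2 = 5.5 sts per in; 9.84 × 5.5 = 54.13 sts.
Nearest multiple of 9 → 54.
14.5 cm = 5.71 inches; × 7.25 = 41.39 → 41 rows.

Cast on 54 stitches; work 41 rows.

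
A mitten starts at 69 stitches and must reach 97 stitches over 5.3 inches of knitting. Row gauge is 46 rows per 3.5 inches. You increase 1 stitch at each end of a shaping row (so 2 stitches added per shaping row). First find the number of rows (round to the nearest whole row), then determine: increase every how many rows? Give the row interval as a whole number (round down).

Rows = 5.3 × 13.143 = 69.7 → 70 rows.
Stitches to add: 28 → 14 shaping rows (at 2 st each).
70 / 14 = 5.00 → every 5 rows.

Increase every 5th row.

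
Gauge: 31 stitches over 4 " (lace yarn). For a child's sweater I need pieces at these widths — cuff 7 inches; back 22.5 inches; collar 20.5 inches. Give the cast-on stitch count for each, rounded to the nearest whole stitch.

Rate = 31/4 = 7.75 sts per in.
cuff: 7 × 7.75 = 54.25 → 54.
back: 22.5 × 7.75 = 174.38 → 174.
collar: 20.5 × 7.75 = 158.88 → 159.

cuff 54; back 174; collar 159.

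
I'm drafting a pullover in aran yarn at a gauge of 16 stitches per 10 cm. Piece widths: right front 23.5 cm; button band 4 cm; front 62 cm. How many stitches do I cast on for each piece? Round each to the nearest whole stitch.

Rate = 16/10 = 1.6 sts per cm.
right front: 23.5 × 1.6 = 37.60 → 38.
button band: 4 × 1.6 = 6.40 → 6.
front: 62 × 1.6 = 99.20 → 99.

right front 38; button band 6; front 99.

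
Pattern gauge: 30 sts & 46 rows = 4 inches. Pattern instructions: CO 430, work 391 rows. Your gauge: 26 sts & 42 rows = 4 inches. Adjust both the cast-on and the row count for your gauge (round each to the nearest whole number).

Cast on 373 stitches; work 357 rows.

Stitches: 430 × 26/30 = 372.67 → 373.
Rows: 391 × 42/46 = 357.00 → 357.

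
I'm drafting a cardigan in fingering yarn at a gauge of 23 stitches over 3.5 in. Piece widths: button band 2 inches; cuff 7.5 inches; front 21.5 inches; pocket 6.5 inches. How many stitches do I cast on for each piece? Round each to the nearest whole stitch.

button band 13; cuff 49; front 141; pocket 43.

Rate = 23/3.5 = 6.571 sts per in.
button band: 2 × 6.571 = 13.14 → 13.
cuff: 7.5 × 6.571 = 49.29 → 49.
front: 21.5 × 6.571 = 141.29 → 141.
pocket: 6.5 × 6.571 = 42.71 → 43.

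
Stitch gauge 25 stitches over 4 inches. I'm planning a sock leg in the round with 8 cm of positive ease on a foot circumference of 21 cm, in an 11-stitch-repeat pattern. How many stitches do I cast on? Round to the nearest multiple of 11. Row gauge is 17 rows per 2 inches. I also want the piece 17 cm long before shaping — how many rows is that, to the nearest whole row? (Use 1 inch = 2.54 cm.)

Cast on 66 stitches; work 57 rows.

Finished = 21 + 8 = 29 cm.
29 cm × 1/2.54 = 11.42 inches.
25/4 = 6.25 sts per in; 11.42 × 6.25 = 71.36 sts.
Nearest multiple of 11 → 66.
17 cm = 6.69 inches; × 8.5 = 56.89 → 57 rows.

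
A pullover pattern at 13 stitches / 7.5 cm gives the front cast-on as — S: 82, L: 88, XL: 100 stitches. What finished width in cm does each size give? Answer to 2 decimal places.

S 47.31 cm; L 50.77 cm; XL 57.69 cm.

13/7.5 = 1.733 sts per cm.
S: 82 / 1.733 = 47.308 → 47.31 cm.
L: 88 / 1.733 = 50.769 → 50.77 cm.
XL: 100 / 1.733 = 57.692 → 57.69 cm.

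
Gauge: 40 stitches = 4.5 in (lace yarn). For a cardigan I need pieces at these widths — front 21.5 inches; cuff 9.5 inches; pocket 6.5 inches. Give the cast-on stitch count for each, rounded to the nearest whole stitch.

front 191; cuff 84; pocket 58.

Rate = 40/4.5 = 8.889 sts per in.
front: 21.5 × 8.889 = 191.11 → 191.
cuff: 9.5 × 8.889 = 84.44 → 84.
pocket: 6.5 × 8.889 = 57.78 → 58.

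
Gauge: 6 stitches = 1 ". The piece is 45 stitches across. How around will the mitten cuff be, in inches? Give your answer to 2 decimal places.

6 stitches / 1 inch = 6 stitches per inch.
45 / 6 = 7.500 inches.

7.50 inches.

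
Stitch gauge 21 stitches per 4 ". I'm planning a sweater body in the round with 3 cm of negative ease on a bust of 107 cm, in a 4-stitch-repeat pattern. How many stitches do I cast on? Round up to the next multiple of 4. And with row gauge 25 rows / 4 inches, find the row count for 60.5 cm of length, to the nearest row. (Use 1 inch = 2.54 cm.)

Cast on 216 stitches; work 149 rows.

Finished = 107 − 3 = 104 cm.
104 cm × 1/2.54 = 40.94 inches.
21/4 = 5.25 sts per in; 40.94 × 5.25 = 214.96 sts.
Next multiple of 4 → 216.
60.5 cm = 23.82 inches; × 6.25 = 148.87 → 149 rows.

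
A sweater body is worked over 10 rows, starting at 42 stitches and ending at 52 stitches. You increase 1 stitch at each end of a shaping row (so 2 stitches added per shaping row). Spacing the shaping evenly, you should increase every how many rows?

Stitches to add: |52 − 42| = 10.
Shaping rows needed: 10 / 2 = 5.
10 rows / 5 = every 2 rows.

Increase every 2nd row.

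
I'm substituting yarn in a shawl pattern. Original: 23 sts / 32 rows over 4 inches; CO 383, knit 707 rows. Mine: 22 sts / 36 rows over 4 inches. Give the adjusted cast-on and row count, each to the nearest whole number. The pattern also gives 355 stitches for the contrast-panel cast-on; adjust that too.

Cast on 366 stitches; work 795 rows; contrast-panel cast-on 340 stitches.

Stitches: 383 × 22/23 = 366.35 → 366.
Rows: 707 × 36/32 = 795.38 → 795.
contrast-panel cast-on: 355 × 22/23 = 339.57 → 340.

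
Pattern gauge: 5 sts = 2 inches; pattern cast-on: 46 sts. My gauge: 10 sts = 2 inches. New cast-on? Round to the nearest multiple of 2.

CO 92 sts.

Scale factor = 10 / 5 = 2.000.
46 × 10 / 5 = 92.00 sts.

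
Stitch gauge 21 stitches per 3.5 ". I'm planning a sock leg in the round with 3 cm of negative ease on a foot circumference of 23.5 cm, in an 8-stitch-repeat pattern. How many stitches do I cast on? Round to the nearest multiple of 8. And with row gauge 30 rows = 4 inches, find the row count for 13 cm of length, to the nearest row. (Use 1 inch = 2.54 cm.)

Cast on 48 stitches; work 38 rows.

Finished = 23.5 − 3 = 20.5 cm.
20.5 cm × 1/2.54 = 8.07 inches.
21/3.5 = 6 sts per in; 8.07 × 6 = 48.43 sts.
Nearest multiple of 8 → 48.
13 cm = 5.12 inches; × 7.5 = 38.39 → 38 rows.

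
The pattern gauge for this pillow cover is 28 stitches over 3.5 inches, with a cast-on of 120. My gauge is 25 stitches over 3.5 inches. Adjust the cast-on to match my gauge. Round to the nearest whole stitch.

107 stitches.

Scale factor = 25 / 28 = 0.893.
120 × 25 / 28 = 107.14 sts.
→ 107 sts.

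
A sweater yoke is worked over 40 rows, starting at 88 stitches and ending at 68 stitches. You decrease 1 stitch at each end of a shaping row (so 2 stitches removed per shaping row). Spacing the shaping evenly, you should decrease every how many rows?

Decrease every 4th row.

Stitches to remove: |68 − 88| = 20.
Shaping rows needed: 20 / 2 = 10.
40 rows / 10 = every 4 rows.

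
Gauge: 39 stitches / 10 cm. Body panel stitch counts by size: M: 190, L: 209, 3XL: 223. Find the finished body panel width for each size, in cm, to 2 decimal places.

39/10 = 3.9 sts per cm.
M: 190 / 3.9 = 48.718 → 48.72 cm.
L: 209 / 3.9 = 53.590 → 53.59 cm.
3XL: 223 / 3.9 = 57.179 → 57.18 cm.

M 48.72 cm; L 53.59 cm; 3XL 57.18 cm.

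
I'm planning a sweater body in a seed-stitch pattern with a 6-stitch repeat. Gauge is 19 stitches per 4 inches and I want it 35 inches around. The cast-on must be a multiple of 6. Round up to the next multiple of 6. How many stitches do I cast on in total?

168 stitches.

19 / 4 = 4.75 sts per inch.
35 × 4.75 = 166.25 sts.
Next multiple of 6: 168.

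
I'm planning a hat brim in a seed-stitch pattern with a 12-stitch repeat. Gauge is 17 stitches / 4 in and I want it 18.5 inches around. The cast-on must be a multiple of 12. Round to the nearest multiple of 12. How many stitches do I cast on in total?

17 / 4 = 4.25 sts per inch.
18.5 × 4.25 = 78.62 sts.
Nearest multiple of 12: 84.

84 stitches.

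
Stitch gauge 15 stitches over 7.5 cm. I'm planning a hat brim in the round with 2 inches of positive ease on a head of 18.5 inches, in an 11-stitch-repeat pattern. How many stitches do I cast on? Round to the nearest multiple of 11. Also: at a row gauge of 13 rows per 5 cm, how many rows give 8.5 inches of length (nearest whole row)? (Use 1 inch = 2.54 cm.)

Cast on 99 stitches; work 56 rows.

Finished = 18.5 + 2 = 20.5 inches.
20.5 inches × 2.54 = 52.07 cm.
15/7.5 = 2 sts per cm; 52.07 × 2 = 104.14 sts.
Nearest multiple of 11 → 99.
8.5 inches = 21.59 cm; × 2.6 = 56.13 → 56 rows.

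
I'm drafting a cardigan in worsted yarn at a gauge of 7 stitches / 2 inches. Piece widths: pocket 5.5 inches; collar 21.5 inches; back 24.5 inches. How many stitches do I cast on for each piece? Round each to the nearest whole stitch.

pocket 19; collar 75; back 86.

Rate = 7/2 = 3.5 sts per in.
pocket: 5.5 × 3.5 = 19.25 → 19.
collar: 21.5 × 3.5 = 75.25 → 75.
back: 24.5 × 3.5 = 85.75 → 86.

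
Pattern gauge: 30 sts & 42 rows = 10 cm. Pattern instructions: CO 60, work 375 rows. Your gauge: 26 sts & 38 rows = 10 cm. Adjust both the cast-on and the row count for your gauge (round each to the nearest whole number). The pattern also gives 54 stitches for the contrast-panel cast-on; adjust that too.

Stitches: 60 × 26/30 = 52.00 → 52.
Rows: 375 × 38/42 = 339.29 → 339.
contrast-panel cast-on: 54 × 26/30 = 46.80 → 47.

Cast on 52 stitches; work 339 rows; contrast-panel cast-on 47 stitches.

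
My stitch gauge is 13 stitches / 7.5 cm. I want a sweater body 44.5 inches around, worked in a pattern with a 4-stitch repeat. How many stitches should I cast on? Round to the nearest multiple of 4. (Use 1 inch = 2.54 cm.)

44.5 in = 44.5 × 2.54 = 113.03 cm.
13 / 7.5 = 1.733 sts/cm.
113.03 × 1.733 = 195.92 sts.
→ 196.

196 stitches.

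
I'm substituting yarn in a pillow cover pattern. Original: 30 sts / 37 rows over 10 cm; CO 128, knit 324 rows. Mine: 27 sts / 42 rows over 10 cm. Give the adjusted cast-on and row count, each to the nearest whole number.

Stitches: 128 × 27/30 = 115.20 → 115.
Rows: 324 × 42/37 = 367.78 → 368.

Cast on 115 stitches; work 368 rows.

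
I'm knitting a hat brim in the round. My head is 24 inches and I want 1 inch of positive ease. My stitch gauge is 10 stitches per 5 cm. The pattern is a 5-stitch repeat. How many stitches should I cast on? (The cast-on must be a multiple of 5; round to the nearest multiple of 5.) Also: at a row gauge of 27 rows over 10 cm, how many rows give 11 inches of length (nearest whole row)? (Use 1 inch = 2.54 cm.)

Cast on 125 stitches; work 75 rows.

Finished = 24 + 1 = 25 inches.
25 inches × 2.54 = 63.50 cm.
10/5 = 2 sts per cm; 63.50 × 2 = 127.00 sts.
Nearest multiple of 5 → 125.
11 inches = 27.94 cm; × 2.7 = 75.44 → 75 rows.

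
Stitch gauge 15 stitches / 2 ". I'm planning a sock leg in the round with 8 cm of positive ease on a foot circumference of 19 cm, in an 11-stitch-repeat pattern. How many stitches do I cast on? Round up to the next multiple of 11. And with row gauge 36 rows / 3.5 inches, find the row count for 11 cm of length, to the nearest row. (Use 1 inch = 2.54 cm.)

Finished = 19 + 8 = 27 cm.
27 cm × 1/2.54 = 10.63 inches.
15/2 = 7.5 sts per in; 10.63 × 7.5 = 79.72 sts.
Next multiple of 11 → 88.
11 cm = 4.33 inches; × 10.286 = 44.54 → 45 rows.

Cast on 88 stitches; work 45 rows.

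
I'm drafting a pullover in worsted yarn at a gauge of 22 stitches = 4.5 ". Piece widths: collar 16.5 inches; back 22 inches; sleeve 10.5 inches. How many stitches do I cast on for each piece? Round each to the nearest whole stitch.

Rate = 22/4.5 = 4.889 sts per in.
collar: 16.5 × 4.889 = 80.67 → 81.
back: 22 × 4.889 = 107.56 → 108.
sleeve: 10.5 × 4.889 = 51.33 → 51.

collar 81; back 108; sleeve 51.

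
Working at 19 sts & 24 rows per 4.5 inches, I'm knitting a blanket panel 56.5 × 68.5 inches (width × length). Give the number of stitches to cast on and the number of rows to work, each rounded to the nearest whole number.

Stitch gauge = 19/4.5 = 4.222 sts/in; 56.5 × 4.222 = 238.56 → 239 sts.
Row gauge = 24/4.5 = 5.333 rows/in; 68.5 × 5.333 = 365.33 → 365 rows.

Cast on 239 stitches and work 365 rows.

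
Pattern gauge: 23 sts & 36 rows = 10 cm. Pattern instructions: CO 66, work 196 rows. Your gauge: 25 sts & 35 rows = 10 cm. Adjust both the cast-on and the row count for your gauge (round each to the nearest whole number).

Stitches: 66 × 25/23 = 71.74 → 72.
Rows: 196 × 35/36 = 190.56 → 191.

Cast on 72 stitches; work 191 rows.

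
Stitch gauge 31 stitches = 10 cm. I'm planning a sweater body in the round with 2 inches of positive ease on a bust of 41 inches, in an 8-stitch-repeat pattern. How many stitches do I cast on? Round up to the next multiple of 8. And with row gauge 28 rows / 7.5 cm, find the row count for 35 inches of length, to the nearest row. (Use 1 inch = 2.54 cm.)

Cast on 344 stitches; work 332 rows.

Finished = 41 + 2 = 43 inches.
43 inches × 2.54 = 109.22 cm.
31/10 = 3.1 sts per cm; 109.22 × 3.1 = 338.58 sts.
Next multiple of 8 → 344.
35 inches = 88.90 cm; × 3.733 = 331.89 → 332 rows.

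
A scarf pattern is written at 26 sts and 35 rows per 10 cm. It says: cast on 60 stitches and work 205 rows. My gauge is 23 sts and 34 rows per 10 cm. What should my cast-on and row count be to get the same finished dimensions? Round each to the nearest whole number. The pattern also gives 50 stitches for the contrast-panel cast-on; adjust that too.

Stitches: 60 × 23/26 = 53.08 → 53.
Rows: 205 × 34/35 = 199.14 → 199.
contrast-panel cast-on: 50 × 23/26 = 44.23 → 44.

Cast on 53 stitches; work 199 rows; contrast-panel cast-on 44 stitches.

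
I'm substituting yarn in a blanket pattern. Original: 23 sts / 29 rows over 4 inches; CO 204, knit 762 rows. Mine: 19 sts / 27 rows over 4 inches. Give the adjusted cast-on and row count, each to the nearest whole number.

Cast on 169 stitches; work 709 rows.

Stitches: 204 × 19/23 = 168.52 → 169.
Rows: 762 × 27/29 = 709.45 → 709.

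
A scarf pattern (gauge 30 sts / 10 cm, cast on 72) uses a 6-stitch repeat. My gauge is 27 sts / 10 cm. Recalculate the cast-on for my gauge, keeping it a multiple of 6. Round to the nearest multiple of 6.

72 × 27 / 30 = 64.80.
Nearest multiple of 6: 66.

66 stitches.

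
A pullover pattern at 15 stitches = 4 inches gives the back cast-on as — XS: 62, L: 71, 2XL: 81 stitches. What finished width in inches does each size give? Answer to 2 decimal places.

XS 16.53 inches; L 18.93 inches; 2XL 21.60 inches.

15/4 = 3.75 sts per in.
XS: 62 / 3.75 = 16.533 → 16.53 in.
L: 71 / 3.75 = 18.933 → 18.93 in.
2XL: 81 / 3.75 = 21.600 → 21.60 in.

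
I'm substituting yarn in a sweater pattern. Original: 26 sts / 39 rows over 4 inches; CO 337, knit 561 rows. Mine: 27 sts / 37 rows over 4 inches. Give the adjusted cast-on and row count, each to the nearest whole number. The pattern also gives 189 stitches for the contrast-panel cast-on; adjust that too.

Stitches: 337 × 27/26 = 349.96 → 350.
Rows: 561 × 37/39 = 532.23 → 532.
contrast-panel cast-on: 189 × 27/26 = 196.27 → 196.

Cast on 350 stitches; work 532 rows; contrast-panel cast-on 196 stitches.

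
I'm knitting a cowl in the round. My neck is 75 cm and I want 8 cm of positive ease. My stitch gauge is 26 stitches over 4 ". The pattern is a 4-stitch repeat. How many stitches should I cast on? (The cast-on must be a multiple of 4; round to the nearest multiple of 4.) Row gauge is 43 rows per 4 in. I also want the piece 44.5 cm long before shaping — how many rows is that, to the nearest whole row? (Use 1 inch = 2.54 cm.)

Cast on 212 stitches; work 188 rows.

Finished = 75 + 8 = 83 cm.
83 cm × 1/2.54 = 32.68 inches.
26/4 = 6.5 sts per in; 32.68 × 6.5 = 212.40 sts.
Nearest multiple of 4 → 212.
44.5 cm = 17.52 inches; × 10.75 = 188.34 → 188 rows.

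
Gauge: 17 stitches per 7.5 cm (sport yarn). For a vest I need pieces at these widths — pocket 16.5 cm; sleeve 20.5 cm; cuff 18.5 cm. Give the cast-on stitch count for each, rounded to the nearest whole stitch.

Rate = 17/7.5 = 2.267 sts per cm.
pocket: 16.5 × 2.267 = 37.40 → 37.
sleeve: 20.5 × 2.267 = 46.47 → 46.
cuff: 18.5 × 2.267 = 41.93 → 42.

pocket 37; sleeve 46; cuff 42.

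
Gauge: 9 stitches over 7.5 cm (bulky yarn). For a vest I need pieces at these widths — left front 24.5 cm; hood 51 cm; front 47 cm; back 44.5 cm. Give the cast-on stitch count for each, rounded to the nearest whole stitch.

Rate = 9/7.5 = 1.2 sts per cm.
left front: 24.5 × 1.2 = 29.40 → 29.
hood: 51 × 1.2 = 61.20 → 61.
front: 47 × 1.2 = 56.40 → 56.
back: 44.5 × 1.2 = 53.40 → 53.

left front 29; hood 61; front 56; back 53.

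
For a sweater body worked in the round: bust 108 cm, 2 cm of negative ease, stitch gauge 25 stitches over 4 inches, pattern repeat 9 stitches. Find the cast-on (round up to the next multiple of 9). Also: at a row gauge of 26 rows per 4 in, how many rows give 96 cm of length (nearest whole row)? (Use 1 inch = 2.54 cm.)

Finished = 108 − 2 = 106 cm.
106 cm × 1/2.54 = 41.73 inches.
25/4 = 6.25 sts per in; 41.73 × 6.25 = 260.83 sts.
Next multiple of 9 → 261.
96 cm = 37.80 inches; × 6.5 = 245.67 → 246 rows.

Cast on 261 stitches; work 246 rows.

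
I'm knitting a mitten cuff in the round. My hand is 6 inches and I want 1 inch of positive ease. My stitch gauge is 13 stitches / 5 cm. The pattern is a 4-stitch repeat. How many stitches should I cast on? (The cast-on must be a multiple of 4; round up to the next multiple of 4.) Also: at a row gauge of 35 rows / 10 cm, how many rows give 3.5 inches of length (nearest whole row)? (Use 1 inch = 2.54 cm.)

Cast on 48 stitches; work 31 rows.

Finished = 6 + 1 = 7 inches.
7 inches × 2.54 = 17.78 cm.
13/5 = 2.6 sts per cm; 17.78 × 2.6 = 46.23 sts.
Next multiple of 4 → 48.
3.5 inches = 8.89 cm; × 3.5 = 31.11 → 31 rows.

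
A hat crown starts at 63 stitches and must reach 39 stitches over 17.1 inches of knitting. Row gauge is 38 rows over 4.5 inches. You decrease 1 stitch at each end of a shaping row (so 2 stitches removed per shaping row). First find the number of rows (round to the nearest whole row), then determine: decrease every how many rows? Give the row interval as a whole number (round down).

Decrease every 12th row.

Rows = 17.1 × 8.444 = 144.4 → 144 rows.
Stitches to remove: 24 → 12 shaping rows (at 2 st each).
144 / 12 = 12.00 → every 12 rows.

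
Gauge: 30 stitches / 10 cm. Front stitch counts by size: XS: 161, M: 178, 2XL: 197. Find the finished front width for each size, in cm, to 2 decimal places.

30/10 = 3 sts per cm.
XS: 161 / 3 = 53.667 → 53.67 cm.
M: 178 / 3 = 59.333 → 59.33 cm.
2XL: 197 / 3 = 65.667 → 65.67 cm.

XS 53.67 cm; M 59.33 cm; 2XL 65.67 cm.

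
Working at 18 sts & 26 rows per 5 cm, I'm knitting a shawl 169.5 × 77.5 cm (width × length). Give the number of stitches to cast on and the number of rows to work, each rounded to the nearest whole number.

Cast on 610 stitches and work 403 rows.

Stitch gauge = 18/5 = 3.6 sts/cm; 169.5 × 3.6 = 610.20 → 610 sts.
Row gauge = 26/5 = 5.2 rows/cm; 77.5 × 5.2 = 403.00 → 403 rows.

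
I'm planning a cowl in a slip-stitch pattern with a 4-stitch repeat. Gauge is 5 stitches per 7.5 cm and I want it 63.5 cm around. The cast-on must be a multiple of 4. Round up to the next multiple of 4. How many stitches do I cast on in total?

CO 44 sts.

5 / 7.5 = 0.667 sts per cm.
63.5 × 0.667 = 42.33 sts.
Next multiple of 4: 44.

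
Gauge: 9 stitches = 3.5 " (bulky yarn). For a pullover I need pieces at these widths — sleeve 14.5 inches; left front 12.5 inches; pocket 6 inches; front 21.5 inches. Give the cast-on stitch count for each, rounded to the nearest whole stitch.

sleeve 37; left front 32; pocket 15; front 55.

Rate = 9/3.5 = 2.571 sts per in.
sleeve: 14.5 × 2.571 = 37.29 → 37.
left front: 12.5 × 2.571 = 32.14 → 32.
pocket: 6 × 2.571 = 15.43 → 15.
front: 21.5 × 2.571 = 55.29 → 55.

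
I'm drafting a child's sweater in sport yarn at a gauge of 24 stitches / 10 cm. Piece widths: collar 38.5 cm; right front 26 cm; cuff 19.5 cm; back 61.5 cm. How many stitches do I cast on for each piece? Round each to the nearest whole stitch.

Rate = 24/10 = 2.4 sts per cm.
collar: 38.5 × 2.4 = 92.40 → 92.
right front: 26 × 2.4 = 62.40 → 62.
cuff: 19.5 × 2.4 = 46.80 → 47.
back: 61.5 × 2.4 = 147.60 → 148.

collar 92; right front 62; cuff 47; back 148.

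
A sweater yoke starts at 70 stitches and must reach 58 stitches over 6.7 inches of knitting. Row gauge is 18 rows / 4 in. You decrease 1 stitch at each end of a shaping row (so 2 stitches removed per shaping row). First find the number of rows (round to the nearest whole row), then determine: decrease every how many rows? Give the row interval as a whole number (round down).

Rows = 6.7 × 4.5 = 30.2 → 30 rows.
Stitches to remove: 12 → 6 shaping rows (at 2 st each).
30 / 6 = 5.00 → every 5 rows.

Decrease every 5th row.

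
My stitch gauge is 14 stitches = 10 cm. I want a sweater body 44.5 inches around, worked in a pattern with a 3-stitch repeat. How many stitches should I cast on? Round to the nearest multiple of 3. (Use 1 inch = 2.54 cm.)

44.5 in = 44.5 × 2.54 = 113.03 cm.
14 / 10 = 1.4 sts/cm.
113.03 × 1.4 = 158.24 sts.
→ 159.

Cast on 159 stitches.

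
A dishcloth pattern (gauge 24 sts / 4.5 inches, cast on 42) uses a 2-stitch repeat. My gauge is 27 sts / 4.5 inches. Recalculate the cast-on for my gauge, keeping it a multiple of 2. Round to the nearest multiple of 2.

42 × 27 / 24 = 47.25.
Nearest multiple of 2: 48.

CO 48 sts.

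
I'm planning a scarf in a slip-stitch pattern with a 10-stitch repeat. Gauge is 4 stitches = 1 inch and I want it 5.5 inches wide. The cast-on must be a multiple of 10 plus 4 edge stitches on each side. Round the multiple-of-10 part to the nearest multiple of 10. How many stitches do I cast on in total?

CO 18 sts.

4 / 1 = 4 sts per inch.
5.5 × 4 = 22.00 sts.
Less 8 edge sts → 14.00 for the repeat.
Nearest multiple of 10: 10.
Add back 8 edge sts → 18.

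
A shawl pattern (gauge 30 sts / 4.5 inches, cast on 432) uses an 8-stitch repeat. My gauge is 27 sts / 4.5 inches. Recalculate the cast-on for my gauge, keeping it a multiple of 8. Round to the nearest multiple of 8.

432 × 27 / 30 = 388.80.
Nearest multiple of 8: 392.

CO 392 sts.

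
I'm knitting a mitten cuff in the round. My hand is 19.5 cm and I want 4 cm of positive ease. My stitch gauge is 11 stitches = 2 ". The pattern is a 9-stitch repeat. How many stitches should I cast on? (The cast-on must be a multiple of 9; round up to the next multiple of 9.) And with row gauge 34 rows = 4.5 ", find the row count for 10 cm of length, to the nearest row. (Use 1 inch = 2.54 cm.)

Finished = 19.5 + 4 = 23.5 cm.
23.5 cm × 1/2.54 = 9.25 inches.
11/2 = 5.5 sts per in; 9.25 × 5.5 = 50.89 sts.
Next multiple of 9 → 54.
10 cm = 3.94 inches; × 7.556 = 29.75 → 30 rows.

Cast on 54 stitches; work 30 rows.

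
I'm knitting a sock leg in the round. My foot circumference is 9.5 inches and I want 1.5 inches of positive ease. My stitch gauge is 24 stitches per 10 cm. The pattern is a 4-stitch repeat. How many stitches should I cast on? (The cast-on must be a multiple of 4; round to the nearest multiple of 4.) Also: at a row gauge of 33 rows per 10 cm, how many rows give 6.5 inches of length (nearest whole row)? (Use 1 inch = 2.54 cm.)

Finished = 9.5 + 1.5 = 11 inches.
11 inches × 2.54 = 27.94 cm.
24/10 = 2.4 sts per cm; 27.94 × 2.4 = 67.06 sts.
Nearest multiple of 4 → 68.
6.5 inches = 16.51 cm; × 3.3 = 54.48 → 54 rows.

Cast on 68 stitches; work 54 rows.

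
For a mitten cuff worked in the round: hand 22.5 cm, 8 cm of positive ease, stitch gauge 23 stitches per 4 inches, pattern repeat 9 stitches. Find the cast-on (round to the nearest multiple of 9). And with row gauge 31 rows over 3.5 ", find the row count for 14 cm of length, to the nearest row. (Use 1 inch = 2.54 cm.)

Finished = 22.5 + 8 = 30.5 cm.
30.5 cm × 1/2.54 = 12.01 inches.
23/4 = 5.75 sts per in; 12.01 × 5.75 = 69.05 sts.
Nearest multiple of 9 → 72.
14 cm = 5.51 inches; × 8.857 = 48.82 → 49 rows.

Cast on 72 stitches; work 49 rows.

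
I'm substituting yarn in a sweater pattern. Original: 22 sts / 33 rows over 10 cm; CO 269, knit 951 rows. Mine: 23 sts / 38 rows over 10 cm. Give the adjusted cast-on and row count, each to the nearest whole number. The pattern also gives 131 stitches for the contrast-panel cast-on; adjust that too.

Cast on 281 stitches; work 1095 rows; contrast-panel cast-on 137 stitches.

Stitches: 269 × 23/22 = 281.23 → 281.
Rows: 951 × 38/33 = 1095.09 → 1095.
contrast-panel cast-on: 131 × 23/22 = 136.95 → 137.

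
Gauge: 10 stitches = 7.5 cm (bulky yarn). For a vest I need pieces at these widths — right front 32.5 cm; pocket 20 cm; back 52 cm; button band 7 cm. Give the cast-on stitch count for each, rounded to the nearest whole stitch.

right front 43; pocket 27; back 69; button band 9.

Rate = 10/7.5 = 1.333 sts per cm.
right front: 32.5 × 1.333 = 43.33 → 43.
pocket: 20 × 1.333 = 26.67 → 27.
back: 52 × 1.333 = 69.33 → 69.
button band: 7 × 1.333 = 9.33 → 9.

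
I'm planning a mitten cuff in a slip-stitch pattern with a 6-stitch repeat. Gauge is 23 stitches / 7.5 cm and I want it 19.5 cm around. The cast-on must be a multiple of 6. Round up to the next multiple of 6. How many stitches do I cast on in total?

23 / 7.5 = 3.067 sts per cm.
19.5 × 3.067 = 59.80 sts.
Next multiple of 6: 60.

Cast on 60 stitches.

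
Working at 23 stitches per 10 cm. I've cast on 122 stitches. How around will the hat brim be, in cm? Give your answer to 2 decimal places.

53.04 cm.

23 stitches / 10 cm = 2.3 stitches per cm.
122 / 2.3 = 53.043 cm.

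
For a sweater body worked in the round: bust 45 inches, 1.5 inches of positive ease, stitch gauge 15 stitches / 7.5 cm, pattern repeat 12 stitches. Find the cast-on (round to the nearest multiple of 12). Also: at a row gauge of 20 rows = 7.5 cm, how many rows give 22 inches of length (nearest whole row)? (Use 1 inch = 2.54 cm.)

Finished = 45 + 1.5 = 46.5 inches.
46.5 inches × 2.54 = 118.11 cm.
15/7.5 = 2 sts per cm; 118.11 × 2 = 236.22 sts.
Nearest multiple of 12 → 240.
22 inches = 55.88 cm; × 2.667 = 149.01 → 149 rows.

Cast on 240 stitches; work 149 rows.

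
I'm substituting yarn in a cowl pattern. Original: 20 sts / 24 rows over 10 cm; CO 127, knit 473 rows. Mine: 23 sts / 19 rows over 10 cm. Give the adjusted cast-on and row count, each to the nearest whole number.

Stitches: 127 × 23/20 = 146.05 → 146.
Rows: 473 × 19/24 = 374.46 → 374.

Cast on 146 stitches; work 374 rows.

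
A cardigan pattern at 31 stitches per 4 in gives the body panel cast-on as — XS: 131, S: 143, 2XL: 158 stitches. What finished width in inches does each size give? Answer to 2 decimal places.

31/4 = 7.75 sts per in.
XS: 131 / 7.75 = 16.903 → 16.90 in.
S: 143 / 7.75 = 18.452 → 18.45 in.
2XL: 158 / 7.75 = 20.387 → 20.39 in.

XS 16.90 inches; S 18.45 inches; 2XL 20.39 inches.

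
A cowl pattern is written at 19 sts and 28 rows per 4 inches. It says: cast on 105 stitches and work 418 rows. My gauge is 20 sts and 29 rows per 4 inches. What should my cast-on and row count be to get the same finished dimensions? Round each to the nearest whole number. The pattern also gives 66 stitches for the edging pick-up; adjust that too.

Stitches: 105 × 20/19 = 110.53 → 111.
Rows: 418 × 29/28 = 432.93 → 433.
edging pick-up: 66 × 20/19 = 69.47 → 69.

Cast on 111 stitches; work 433 rows; edging pick-up 69 stitches.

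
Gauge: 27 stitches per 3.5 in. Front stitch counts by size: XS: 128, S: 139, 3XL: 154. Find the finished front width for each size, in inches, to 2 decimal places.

27/3.5 = 7.714 sts per in.
XS: 128 / 7.714 = 16.593 → 16.59 in.
S: 139 / 7.714 = 18.019 → 18.02 in.
3XL: 154 / 7.714 = 19.963 → 19.96 in.

XS 16.59 inches; S 18.02 inches; 3XL 19.96 inches.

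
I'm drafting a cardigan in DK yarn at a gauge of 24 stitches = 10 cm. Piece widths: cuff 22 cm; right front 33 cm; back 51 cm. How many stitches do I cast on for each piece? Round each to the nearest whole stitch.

Rate = 24/10 = 2.4 sts per cm.
cuff: 22 × 2.4 = 52.80 → 53.
right front: 33 × 2.4 = 79.20 → 79.
back: 51 × 2.4 = 122.40 → 122.

cuff 53; right front 79; back 122.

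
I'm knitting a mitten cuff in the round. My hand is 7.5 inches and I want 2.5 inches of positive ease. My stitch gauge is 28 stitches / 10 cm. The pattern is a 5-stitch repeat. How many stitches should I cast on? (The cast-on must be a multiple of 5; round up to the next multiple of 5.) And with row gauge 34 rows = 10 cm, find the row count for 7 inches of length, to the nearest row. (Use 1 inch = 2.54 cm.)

Finished = 7.5 + 2.5 = 10 inches.
10 inches × 2.54 = 25.40 cm.
28/10 = 2.8 sts per cm; 25.40 × 2.8 = 71.12 sts.
Next multiple of 5 → 75.
7 inches = 17.78 cm; × 3.4 = 60.45 → 60 rows.

Cast on 75 stitches; work 60 rows.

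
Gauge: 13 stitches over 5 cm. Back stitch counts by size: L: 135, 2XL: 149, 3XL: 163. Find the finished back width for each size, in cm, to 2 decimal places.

L 51.92 cm; 2XL 57.31 cm; 3XL 62.69 cm.

13/5 = 2.6 sts per cm.
L: 135 / 2.6 = 51.923 → 51.92 cm.
2XL: 149 / 2.6 = 57.308 → 57.31 cm.
3XL: 163 / 2.6 = 62.692 → 62.69 cm.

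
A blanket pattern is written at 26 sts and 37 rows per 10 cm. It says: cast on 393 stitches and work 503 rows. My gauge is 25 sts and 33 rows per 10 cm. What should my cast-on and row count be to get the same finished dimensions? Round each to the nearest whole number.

Stitches: 393 × 25/26 = 377.88 → 378.
Rows: 503 × 33/37 = 448.62 → 449.

Cast on 378 stitches; work 449 rows.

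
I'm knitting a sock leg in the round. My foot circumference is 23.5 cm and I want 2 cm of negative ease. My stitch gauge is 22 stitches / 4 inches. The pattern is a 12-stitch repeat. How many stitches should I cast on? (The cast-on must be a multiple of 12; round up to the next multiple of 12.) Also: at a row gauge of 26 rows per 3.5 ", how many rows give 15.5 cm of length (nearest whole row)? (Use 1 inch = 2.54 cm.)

Finished = 23.5 − 2 = 21.5 cm.
21.5 cm × 1/2.54 = 8.46 inches.
22/4 = 5.5 sts per in; 8.46 × 5.5 = 46.56 sts.
Next multiple of 12 → 48.
15.5 cm = 6.10 inches; × 7.429 = 45.33 → 45 rows.

Cast on 48 stitches; work 45 rows.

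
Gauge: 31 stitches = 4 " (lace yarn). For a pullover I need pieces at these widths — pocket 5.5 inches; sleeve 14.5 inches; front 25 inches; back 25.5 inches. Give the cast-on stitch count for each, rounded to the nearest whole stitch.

Rate = 31/4 = 7.75 sts per in.
pocket: 5.5 × 7.75 = 42.62 → 43.
sleeve: 14.5 × 7.75 = 112.38 → 112.
front: 25 × 7.75 = 193.75 → 194.
back: 25.5 × 7.75 = 197.62 → 198.

pocket 43; sleeve 112; front 194; back 198.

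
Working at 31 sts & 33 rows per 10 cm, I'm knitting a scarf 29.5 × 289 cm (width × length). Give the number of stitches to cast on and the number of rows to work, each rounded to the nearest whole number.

Cast on 91 stitches and work 954 rows.

Stitch gauge = 31/10 = 3.1 sts/cm; 29.5 × 3.1 = 91.45 → 91 sts.
Row gauge = 33/10 = 3.3 rows/cm; 289 × 3.3 = 953.70 → 954 rows.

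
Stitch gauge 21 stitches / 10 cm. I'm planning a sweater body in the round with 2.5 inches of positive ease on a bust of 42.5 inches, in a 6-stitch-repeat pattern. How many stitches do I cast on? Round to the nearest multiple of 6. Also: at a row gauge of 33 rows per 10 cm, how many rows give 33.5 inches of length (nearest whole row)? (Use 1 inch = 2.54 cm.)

Cast on 240 stitches; work 281 rows.

Finished = 42.5 + 2.5 = 45 inches.
45 inches × 2.54 = 114.30 cm.
21/10 = 2.1 sts per cm; 114.30 × 2.1 = 240.03 sts.
Nearest multiple of 6 → 240.
33.5 inches = 85.09 cm; × 3.3 = 280.80 → 281 rows.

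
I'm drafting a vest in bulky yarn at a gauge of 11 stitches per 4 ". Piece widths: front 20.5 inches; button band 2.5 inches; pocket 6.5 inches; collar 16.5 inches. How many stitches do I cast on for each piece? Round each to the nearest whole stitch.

Rate = 11/4 = 2.75 sts per in.
front: 20.5 × 2.75 = 56.38 → 56.
button band: 2.5 × 2.75 = 6.88 → 7.
pocket: 6.5 × 2.75 = 17.88 → 18.
collar: 16.5 × 2.75 = 45.38 → 45.

front 56; button band 7; pocket 18; collar 45.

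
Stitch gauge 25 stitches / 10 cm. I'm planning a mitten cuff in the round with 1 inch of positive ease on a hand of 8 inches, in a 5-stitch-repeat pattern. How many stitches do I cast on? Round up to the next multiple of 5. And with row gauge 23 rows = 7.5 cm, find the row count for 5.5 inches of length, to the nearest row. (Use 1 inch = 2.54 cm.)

Finished = 8 + 1 = 9 inches.
9 inches × 2.54 = 22.86 cm.
25/10 = 2.5 sts per cm; 22.86 × 2.5 = 57.15 sts.
Next multiple of 5 → 60.
5.5 inches = 13.97 cm; × 3.067 = 42.84 → 43 rows.

Cast on 60 stitches; work 43 rows.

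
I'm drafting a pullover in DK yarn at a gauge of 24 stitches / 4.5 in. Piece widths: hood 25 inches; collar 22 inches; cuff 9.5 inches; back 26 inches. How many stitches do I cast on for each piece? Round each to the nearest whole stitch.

Rate = 24/4.5 = 5.333 sts per in.
hood: 25 × 5.333 = 133.33 → 133.
collar: 22 × 5.333 = 117.33 → 117.
cuff: 9.5 × 5.333 = 50.67 → 51.
back: 26 × 5.333 = 138.67 → 139.

hood 133; collar 117; cuff 51; back 139.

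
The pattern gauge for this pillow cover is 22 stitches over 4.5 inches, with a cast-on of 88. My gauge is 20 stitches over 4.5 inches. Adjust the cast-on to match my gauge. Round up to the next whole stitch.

CO 80 sts.

Scale factor = 20 / 22 = 0.909.
88 × 20 / 22 = 80.00 sts.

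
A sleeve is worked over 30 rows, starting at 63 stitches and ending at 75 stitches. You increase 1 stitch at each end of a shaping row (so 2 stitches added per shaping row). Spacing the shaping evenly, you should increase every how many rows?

Stitches to add: |75 − 63| = 12.
Shaping rows needed: 12 / 2 = 6.
30 rows / 6 = every 5 rows.

Increase every 5th row.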